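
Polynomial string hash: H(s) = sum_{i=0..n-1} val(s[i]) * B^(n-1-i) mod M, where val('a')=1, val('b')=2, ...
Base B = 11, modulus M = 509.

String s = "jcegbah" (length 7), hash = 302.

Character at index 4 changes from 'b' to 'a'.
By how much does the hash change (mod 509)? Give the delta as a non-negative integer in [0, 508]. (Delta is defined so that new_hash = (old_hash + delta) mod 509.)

Answer: 388

Derivation:
Delta formula: (val(new) - val(old)) * B^(n-1-k) mod M
  val('a') - val('b') = 1 - 2 = -1
  B^(n-1-k) = 11^2 mod 509 = 121
  Delta = -1 * 121 mod 509 = 388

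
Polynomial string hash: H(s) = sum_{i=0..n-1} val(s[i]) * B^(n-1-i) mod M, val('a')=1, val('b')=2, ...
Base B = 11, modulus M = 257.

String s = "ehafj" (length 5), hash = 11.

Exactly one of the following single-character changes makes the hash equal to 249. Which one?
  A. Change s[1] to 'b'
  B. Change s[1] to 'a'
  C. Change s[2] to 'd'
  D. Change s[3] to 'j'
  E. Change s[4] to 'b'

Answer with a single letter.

Answer: A

Derivation:
Option A: s[1]='h'->'b', delta=(2-8)*11^3 mod 257 = 238, hash=11+238 mod 257 = 249 <-- target
Option B: s[1]='h'->'a', delta=(1-8)*11^3 mod 257 = 192, hash=11+192 mod 257 = 203
Option C: s[2]='a'->'d', delta=(4-1)*11^2 mod 257 = 106, hash=11+106 mod 257 = 117
Option D: s[3]='f'->'j', delta=(10-6)*11^1 mod 257 = 44, hash=11+44 mod 257 = 55
Option E: s[4]='j'->'b', delta=(2-10)*11^0 mod 257 = 249, hash=11+249 mod 257 = 3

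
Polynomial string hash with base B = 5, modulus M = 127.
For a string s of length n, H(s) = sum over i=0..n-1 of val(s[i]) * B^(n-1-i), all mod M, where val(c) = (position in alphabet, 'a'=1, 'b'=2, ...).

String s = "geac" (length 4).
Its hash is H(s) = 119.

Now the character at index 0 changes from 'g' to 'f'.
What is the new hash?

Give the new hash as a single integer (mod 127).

val('g') = 7, val('f') = 6
Position k = 0, exponent = n-1-k = 3
B^3 mod M = 5^3 mod 127 = 125
Delta = (6 - 7) * 125 mod 127 = 2
New hash = (119 + 2) mod 127 = 121

Answer: 121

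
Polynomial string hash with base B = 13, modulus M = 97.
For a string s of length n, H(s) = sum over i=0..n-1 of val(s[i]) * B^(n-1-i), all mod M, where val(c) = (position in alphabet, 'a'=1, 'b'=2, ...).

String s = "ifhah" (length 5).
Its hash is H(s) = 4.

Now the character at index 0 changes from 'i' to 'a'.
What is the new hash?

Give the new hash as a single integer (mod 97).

Answer: 48

Derivation:
val('i') = 9, val('a') = 1
Position k = 0, exponent = n-1-k = 4
B^4 mod M = 13^4 mod 97 = 43
Delta = (1 - 9) * 43 mod 97 = 44
New hash = (4 + 44) mod 97 = 48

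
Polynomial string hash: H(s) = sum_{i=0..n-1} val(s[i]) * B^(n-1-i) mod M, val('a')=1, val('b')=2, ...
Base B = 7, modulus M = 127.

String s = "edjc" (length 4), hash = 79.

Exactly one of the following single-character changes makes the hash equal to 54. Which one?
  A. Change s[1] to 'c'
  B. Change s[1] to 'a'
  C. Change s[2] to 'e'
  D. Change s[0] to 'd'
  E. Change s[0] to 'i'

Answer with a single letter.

Answer: E

Derivation:
Option A: s[1]='d'->'c', delta=(3-4)*7^2 mod 127 = 78, hash=79+78 mod 127 = 30
Option B: s[1]='d'->'a', delta=(1-4)*7^2 mod 127 = 107, hash=79+107 mod 127 = 59
Option C: s[2]='j'->'e', delta=(5-10)*7^1 mod 127 = 92, hash=79+92 mod 127 = 44
Option D: s[0]='e'->'d', delta=(4-5)*7^3 mod 127 = 38, hash=79+38 mod 127 = 117
Option E: s[0]='e'->'i', delta=(9-5)*7^3 mod 127 = 102, hash=79+102 mod 127 = 54 <-- target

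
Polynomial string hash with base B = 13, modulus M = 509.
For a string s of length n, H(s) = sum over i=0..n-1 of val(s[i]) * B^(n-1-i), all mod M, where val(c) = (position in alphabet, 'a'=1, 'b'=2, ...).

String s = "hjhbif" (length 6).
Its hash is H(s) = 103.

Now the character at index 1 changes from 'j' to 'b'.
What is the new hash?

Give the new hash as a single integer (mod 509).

Answer: 156

Derivation:
val('j') = 10, val('b') = 2
Position k = 1, exponent = n-1-k = 4
B^4 mod M = 13^4 mod 509 = 57
Delta = (2 - 10) * 57 mod 509 = 53
New hash = (103 + 53) mod 509 = 156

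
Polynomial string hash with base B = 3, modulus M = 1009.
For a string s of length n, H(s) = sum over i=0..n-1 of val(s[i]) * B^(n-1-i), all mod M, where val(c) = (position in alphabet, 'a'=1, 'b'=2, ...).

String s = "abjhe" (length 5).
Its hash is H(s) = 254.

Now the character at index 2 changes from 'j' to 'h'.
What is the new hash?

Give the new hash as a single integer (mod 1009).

val('j') = 10, val('h') = 8
Position k = 2, exponent = n-1-k = 2
B^2 mod M = 3^2 mod 1009 = 9
Delta = (8 - 10) * 9 mod 1009 = 991
New hash = (254 + 991) mod 1009 = 236

Answer: 236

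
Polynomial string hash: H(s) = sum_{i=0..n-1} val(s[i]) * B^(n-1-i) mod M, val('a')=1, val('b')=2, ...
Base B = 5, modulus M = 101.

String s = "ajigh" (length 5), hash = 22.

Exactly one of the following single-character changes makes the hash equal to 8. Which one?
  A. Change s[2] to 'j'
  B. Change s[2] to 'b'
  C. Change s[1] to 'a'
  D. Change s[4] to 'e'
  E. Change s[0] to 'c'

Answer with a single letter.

Option A: s[2]='i'->'j', delta=(10-9)*5^2 mod 101 = 25, hash=22+25 mod 101 = 47
Option B: s[2]='i'->'b', delta=(2-9)*5^2 mod 101 = 27, hash=22+27 mod 101 = 49
Option C: s[1]='j'->'a', delta=(1-10)*5^3 mod 101 = 87, hash=22+87 mod 101 = 8 <-- target
Option D: s[4]='h'->'e', delta=(5-8)*5^0 mod 101 = 98, hash=22+98 mod 101 = 19
Option E: s[0]='a'->'c', delta=(3-1)*5^4 mod 101 = 38, hash=22+38 mod 101 = 60

Answer: C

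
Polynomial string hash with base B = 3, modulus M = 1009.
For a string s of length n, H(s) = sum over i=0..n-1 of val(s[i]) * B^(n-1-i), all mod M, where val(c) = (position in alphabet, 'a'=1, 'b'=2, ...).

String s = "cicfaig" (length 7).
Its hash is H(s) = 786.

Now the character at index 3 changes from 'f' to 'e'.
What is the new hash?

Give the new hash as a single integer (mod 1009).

Answer: 759

Derivation:
val('f') = 6, val('e') = 5
Position k = 3, exponent = n-1-k = 3
B^3 mod M = 3^3 mod 1009 = 27
Delta = (5 - 6) * 27 mod 1009 = 982
New hash = (786 + 982) mod 1009 = 759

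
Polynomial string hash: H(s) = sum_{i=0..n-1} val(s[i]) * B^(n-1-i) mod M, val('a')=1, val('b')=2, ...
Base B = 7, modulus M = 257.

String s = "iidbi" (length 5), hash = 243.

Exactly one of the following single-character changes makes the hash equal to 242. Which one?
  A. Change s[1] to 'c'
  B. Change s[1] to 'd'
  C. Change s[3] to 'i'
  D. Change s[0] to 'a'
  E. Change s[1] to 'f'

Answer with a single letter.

Answer: E

Derivation:
Option A: s[1]='i'->'c', delta=(3-9)*7^3 mod 257 = 255, hash=243+255 mod 257 = 241
Option B: s[1]='i'->'d', delta=(4-9)*7^3 mod 257 = 84, hash=243+84 mod 257 = 70
Option C: s[3]='b'->'i', delta=(9-2)*7^1 mod 257 = 49, hash=243+49 mod 257 = 35
Option D: s[0]='i'->'a', delta=(1-9)*7^4 mod 257 = 67, hash=243+67 mod 257 = 53
Option E: s[1]='i'->'f', delta=(6-9)*7^3 mod 257 = 256, hash=243+256 mod 257 = 242 <-- target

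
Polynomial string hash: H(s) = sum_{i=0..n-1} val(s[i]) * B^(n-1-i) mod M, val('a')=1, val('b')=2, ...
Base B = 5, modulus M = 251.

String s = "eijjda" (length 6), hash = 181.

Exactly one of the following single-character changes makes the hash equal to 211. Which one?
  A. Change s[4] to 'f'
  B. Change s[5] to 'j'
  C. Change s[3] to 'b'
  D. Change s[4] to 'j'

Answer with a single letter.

Answer: D

Derivation:
Option A: s[4]='d'->'f', delta=(6-4)*5^1 mod 251 = 10, hash=181+10 mod 251 = 191
Option B: s[5]='a'->'j', delta=(10-1)*5^0 mod 251 = 9, hash=181+9 mod 251 = 190
Option C: s[3]='j'->'b', delta=(2-10)*5^2 mod 251 = 51, hash=181+51 mod 251 = 232
Option D: s[4]='d'->'j', delta=(10-4)*5^1 mod 251 = 30, hash=181+30 mod 251 = 211 <-- target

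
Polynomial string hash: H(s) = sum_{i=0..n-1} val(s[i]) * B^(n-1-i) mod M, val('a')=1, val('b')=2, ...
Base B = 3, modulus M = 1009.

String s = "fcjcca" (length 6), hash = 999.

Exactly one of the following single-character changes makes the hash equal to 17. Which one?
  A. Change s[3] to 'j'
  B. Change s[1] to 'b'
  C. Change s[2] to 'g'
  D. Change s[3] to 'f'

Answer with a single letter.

Answer: D

Derivation:
Option A: s[3]='c'->'j', delta=(10-3)*3^2 mod 1009 = 63, hash=999+63 mod 1009 = 53
Option B: s[1]='c'->'b', delta=(2-3)*3^4 mod 1009 = 928, hash=999+928 mod 1009 = 918
Option C: s[2]='j'->'g', delta=(7-10)*3^3 mod 1009 = 928, hash=999+928 mod 1009 = 918
Option D: s[3]='c'->'f', delta=(6-3)*3^2 mod 1009 = 27, hash=999+27 mod 1009 = 17 <-- target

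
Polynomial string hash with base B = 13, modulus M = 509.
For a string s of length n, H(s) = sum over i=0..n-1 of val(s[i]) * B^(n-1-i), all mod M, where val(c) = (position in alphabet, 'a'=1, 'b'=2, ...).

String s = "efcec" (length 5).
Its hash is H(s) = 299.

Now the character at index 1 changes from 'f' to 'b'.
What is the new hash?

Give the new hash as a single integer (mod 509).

val('f') = 6, val('b') = 2
Position k = 1, exponent = n-1-k = 3
B^3 mod M = 13^3 mod 509 = 161
Delta = (2 - 6) * 161 mod 509 = 374
New hash = (299 + 374) mod 509 = 164

Answer: 164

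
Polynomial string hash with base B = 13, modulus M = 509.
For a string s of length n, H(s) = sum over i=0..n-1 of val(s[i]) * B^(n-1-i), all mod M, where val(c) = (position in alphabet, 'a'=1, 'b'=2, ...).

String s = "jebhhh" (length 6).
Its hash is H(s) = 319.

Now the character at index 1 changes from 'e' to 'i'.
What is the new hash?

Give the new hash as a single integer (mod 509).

val('e') = 5, val('i') = 9
Position k = 1, exponent = n-1-k = 4
B^4 mod M = 13^4 mod 509 = 57
Delta = (9 - 5) * 57 mod 509 = 228
New hash = (319 + 228) mod 509 = 38

Answer: 38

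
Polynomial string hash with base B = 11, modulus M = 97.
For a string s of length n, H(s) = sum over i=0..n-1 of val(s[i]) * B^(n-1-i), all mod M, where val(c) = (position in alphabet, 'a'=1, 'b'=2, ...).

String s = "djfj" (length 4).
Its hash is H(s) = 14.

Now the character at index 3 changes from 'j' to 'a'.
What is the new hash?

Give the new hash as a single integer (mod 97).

Answer: 5

Derivation:
val('j') = 10, val('a') = 1
Position k = 3, exponent = n-1-k = 0
B^0 mod M = 11^0 mod 97 = 1
Delta = (1 - 10) * 1 mod 97 = 88
New hash = (14 + 88) mod 97 = 5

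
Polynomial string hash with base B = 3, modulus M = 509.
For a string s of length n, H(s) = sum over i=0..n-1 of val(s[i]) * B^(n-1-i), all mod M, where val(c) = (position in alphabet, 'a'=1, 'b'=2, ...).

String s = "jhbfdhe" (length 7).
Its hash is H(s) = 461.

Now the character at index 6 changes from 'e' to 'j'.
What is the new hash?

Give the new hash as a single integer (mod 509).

Answer: 466

Derivation:
val('e') = 5, val('j') = 10
Position k = 6, exponent = n-1-k = 0
B^0 mod M = 3^0 mod 509 = 1
Delta = (10 - 5) * 1 mod 509 = 5
New hash = (461 + 5) mod 509 = 466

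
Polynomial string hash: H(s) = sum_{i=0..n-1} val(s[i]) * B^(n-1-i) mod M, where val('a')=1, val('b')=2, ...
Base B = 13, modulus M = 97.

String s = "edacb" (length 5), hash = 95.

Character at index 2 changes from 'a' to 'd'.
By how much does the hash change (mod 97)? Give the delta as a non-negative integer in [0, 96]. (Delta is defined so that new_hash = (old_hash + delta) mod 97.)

Delta formula: (val(new) - val(old)) * B^(n-1-k) mod M
  val('d') - val('a') = 4 - 1 = 3
  B^(n-1-k) = 13^2 mod 97 = 72
  Delta = 3 * 72 mod 97 = 22

Answer: 22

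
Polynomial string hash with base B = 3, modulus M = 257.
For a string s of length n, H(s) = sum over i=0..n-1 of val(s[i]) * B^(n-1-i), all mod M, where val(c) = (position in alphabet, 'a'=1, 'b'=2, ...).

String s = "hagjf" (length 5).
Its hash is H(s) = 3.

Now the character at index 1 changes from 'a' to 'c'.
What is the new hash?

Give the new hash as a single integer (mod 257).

Answer: 57

Derivation:
val('a') = 1, val('c') = 3
Position k = 1, exponent = n-1-k = 3
B^3 mod M = 3^3 mod 257 = 27
Delta = (3 - 1) * 27 mod 257 = 54
New hash = (3 + 54) mod 257 = 57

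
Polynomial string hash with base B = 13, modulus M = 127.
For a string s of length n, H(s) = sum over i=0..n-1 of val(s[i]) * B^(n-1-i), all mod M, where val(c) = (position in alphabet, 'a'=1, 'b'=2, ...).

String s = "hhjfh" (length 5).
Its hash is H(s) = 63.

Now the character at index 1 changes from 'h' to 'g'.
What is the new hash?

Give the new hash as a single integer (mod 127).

val('h') = 8, val('g') = 7
Position k = 1, exponent = n-1-k = 3
B^3 mod M = 13^3 mod 127 = 38
Delta = (7 - 8) * 38 mod 127 = 89
New hash = (63 + 89) mod 127 = 25

Answer: 25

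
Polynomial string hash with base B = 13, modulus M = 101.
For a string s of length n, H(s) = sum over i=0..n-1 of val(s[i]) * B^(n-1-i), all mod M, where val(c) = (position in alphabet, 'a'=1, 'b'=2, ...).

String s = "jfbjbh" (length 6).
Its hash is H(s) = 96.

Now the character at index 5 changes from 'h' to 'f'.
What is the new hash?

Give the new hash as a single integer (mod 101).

val('h') = 8, val('f') = 6
Position k = 5, exponent = n-1-k = 0
B^0 mod M = 13^0 mod 101 = 1
Delta = (6 - 8) * 1 mod 101 = 99
New hash = (96 + 99) mod 101 = 94

Answer: 94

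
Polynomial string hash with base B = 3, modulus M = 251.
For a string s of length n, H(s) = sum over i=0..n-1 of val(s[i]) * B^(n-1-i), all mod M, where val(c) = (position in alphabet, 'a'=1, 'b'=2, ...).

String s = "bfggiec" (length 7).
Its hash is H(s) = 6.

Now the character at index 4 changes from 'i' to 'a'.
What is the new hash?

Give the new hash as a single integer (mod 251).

Answer: 185

Derivation:
val('i') = 9, val('a') = 1
Position k = 4, exponent = n-1-k = 2
B^2 mod M = 3^2 mod 251 = 9
Delta = (1 - 9) * 9 mod 251 = 179
New hash = (6 + 179) mod 251 = 185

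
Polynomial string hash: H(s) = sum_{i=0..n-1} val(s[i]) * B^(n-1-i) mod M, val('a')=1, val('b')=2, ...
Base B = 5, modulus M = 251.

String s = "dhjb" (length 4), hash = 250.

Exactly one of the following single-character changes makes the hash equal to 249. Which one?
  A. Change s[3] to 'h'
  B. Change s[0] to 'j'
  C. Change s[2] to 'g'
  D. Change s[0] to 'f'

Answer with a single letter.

Option A: s[3]='b'->'h', delta=(8-2)*5^0 mod 251 = 6, hash=250+6 mod 251 = 5
Option B: s[0]='d'->'j', delta=(10-4)*5^3 mod 251 = 248, hash=250+248 mod 251 = 247
Option C: s[2]='j'->'g', delta=(7-10)*5^1 mod 251 = 236, hash=250+236 mod 251 = 235
Option D: s[0]='d'->'f', delta=(6-4)*5^3 mod 251 = 250, hash=250+250 mod 251 = 249 <-- target

Answer: D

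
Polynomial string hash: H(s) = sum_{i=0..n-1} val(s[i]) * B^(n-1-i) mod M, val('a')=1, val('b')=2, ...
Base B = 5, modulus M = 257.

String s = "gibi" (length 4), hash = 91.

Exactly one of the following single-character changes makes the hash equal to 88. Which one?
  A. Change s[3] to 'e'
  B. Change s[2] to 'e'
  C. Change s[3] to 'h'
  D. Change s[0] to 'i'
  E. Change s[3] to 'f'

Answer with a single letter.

Option A: s[3]='i'->'e', delta=(5-9)*5^0 mod 257 = 253, hash=91+253 mod 257 = 87
Option B: s[2]='b'->'e', delta=(5-2)*5^1 mod 257 = 15, hash=91+15 mod 257 = 106
Option C: s[3]='i'->'h', delta=(8-9)*5^0 mod 257 = 256, hash=91+256 mod 257 = 90
Option D: s[0]='g'->'i', delta=(9-7)*5^3 mod 257 = 250, hash=91+250 mod 257 = 84
Option E: s[3]='i'->'f', delta=(6-9)*5^0 mod 257 = 254, hash=91+254 mod 257 = 88 <-- target

Answer: E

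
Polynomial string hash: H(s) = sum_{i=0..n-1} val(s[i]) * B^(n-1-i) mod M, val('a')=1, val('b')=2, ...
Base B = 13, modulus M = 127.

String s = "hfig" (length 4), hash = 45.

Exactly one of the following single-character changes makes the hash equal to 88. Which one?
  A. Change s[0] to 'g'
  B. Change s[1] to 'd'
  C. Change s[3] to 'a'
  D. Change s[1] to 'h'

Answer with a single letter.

Option A: s[0]='h'->'g', delta=(7-8)*13^3 mod 127 = 89, hash=45+89 mod 127 = 7
Option B: s[1]='f'->'d', delta=(4-6)*13^2 mod 127 = 43, hash=45+43 mod 127 = 88 <-- target
Option C: s[3]='g'->'a', delta=(1-7)*13^0 mod 127 = 121, hash=45+121 mod 127 = 39
Option D: s[1]='f'->'h', delta=(8-6)*13^2 mod 127 = 84, hash=45+84 mod 127 = 2

Answer: B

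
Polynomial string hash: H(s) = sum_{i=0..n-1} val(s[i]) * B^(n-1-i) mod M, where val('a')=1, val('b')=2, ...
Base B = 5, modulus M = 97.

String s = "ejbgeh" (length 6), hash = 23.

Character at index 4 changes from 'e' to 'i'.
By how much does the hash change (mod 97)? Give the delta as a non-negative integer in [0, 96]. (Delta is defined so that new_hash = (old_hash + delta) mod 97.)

Delta formula: (val(new) - val(old)) * B^(n-1-k) mod M
  val('i') - val('e') = 9 - 5 = 4
  B^(n-1-k) = 5^1 mod 97 = 5
  Delta = 4 * 5 mod 97 = 20

Answer: 20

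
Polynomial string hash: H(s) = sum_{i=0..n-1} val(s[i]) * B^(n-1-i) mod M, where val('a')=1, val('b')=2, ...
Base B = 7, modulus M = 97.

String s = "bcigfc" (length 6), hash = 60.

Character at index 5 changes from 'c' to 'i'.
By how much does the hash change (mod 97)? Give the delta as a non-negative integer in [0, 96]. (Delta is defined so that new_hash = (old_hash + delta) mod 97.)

Answer: 6

Derivation:
Delta formula: (val(new) - val(old)) * B^(n-1-k) mod M
  val('i') - val('c') = 9 - 3 = 6
  B^(n-1-k) = 7^0 mod 97 = 1
  Delta = 6 * 1 mod 97 = 6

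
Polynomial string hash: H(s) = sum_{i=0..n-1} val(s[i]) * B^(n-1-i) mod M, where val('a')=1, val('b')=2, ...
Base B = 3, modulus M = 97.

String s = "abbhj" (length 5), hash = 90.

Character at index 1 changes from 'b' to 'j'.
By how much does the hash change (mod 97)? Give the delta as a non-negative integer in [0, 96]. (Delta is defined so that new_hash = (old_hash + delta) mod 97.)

Answer: 22

Derivation:
Delta formula: (val(new) - val(old)) * B^(n-1-k) mod M
  val('j') - val('b') = 10 - 2 = 8
  B^(n-1-k) = 3^3 mod 97 = 27
  Delta = 8 * 27 mod 97 = 22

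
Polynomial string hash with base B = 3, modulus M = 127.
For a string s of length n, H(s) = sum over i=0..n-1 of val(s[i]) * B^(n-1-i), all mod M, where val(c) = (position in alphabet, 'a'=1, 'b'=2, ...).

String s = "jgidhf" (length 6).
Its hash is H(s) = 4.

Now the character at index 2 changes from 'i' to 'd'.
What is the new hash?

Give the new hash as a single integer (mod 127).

val('i') = 9, val('d') = 4
Position k = 2, exponent = n-1-k = 3
B^3 mod M = 3^3 mod 127 = 27
Delta = (4 - 9) * 27 mod 127 = 119
New hash = (4 + 119) mod 127 = 123

Answer: 123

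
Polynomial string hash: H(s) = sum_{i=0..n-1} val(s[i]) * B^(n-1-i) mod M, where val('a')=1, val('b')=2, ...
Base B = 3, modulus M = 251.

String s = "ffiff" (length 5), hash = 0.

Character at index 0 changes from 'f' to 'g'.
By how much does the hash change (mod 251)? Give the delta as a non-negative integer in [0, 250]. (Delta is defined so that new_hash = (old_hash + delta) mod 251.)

Answer: 81

Derivation:
Delta formula: (val(new) - val(old)) * B^(n-1-k) mod M
  val('g') - val('f') = 7 - 6 = 1
  B^(n-1-k) = 3^4 mod 251 = 81
  Delta = 1 * 81 mod 251 = 81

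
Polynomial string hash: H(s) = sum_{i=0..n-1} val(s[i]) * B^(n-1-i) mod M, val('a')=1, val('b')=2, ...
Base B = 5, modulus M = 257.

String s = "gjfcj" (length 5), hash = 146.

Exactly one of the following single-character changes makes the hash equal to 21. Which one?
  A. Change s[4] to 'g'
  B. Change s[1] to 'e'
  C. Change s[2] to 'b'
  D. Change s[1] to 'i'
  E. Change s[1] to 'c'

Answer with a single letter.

Option A: s[4]='j'->'g', delta=(7-10)*5^0 mod 257 = 254, hash=146+254 mod 257 = 143
Option B: s[1]='j'->'e', delta=(5-10)*5^3 mod 257 = 146, hash=146+146 mod 257 = 35
Option C: s[2]='f'->'b', delta=(2-6)*5^2 mod 257 = 157, hash=146+157 mod 257 = 46
Option D: s[1]='j'->'i', delta=(9-10)*5^3 mod 257 = 132, hash=146+132 mod 257 = 21 <-- target
Option E: s[1]='j'->'c', delta=(3-10)*5^3 mod 257 = 153, hash=146+153 mod 257 = 42

Answer: D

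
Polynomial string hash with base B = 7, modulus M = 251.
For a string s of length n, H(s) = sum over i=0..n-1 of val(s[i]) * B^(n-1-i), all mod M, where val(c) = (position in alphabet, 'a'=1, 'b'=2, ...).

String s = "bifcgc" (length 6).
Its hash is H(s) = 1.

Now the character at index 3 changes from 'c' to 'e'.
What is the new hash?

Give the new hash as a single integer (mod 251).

Answer: 99

Derivation:
val('c') = 3, val('e') = 5
Position k = 3, exponent = n-1-k = 2
B^2 mod M = 7^2 mod 251 = 49
Delta = (5 - 3) * 49 mod 251 = 98
New hash = (1 + 98) mod 251 = 99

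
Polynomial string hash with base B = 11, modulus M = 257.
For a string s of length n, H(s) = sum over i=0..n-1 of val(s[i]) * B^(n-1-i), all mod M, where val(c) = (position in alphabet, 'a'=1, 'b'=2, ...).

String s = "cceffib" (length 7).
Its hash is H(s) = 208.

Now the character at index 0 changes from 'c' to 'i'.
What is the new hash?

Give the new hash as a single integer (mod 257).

val('c') = 3, val('i') = 9
Position k = 0, exponent = n-1-k = 6
B^6 mod M = 11^6 mod 257 = 60
Delta = (9 - 3) * 60 mod 257 = 103
New hash = (208 + 103) mod 257 = 54

Answer: 54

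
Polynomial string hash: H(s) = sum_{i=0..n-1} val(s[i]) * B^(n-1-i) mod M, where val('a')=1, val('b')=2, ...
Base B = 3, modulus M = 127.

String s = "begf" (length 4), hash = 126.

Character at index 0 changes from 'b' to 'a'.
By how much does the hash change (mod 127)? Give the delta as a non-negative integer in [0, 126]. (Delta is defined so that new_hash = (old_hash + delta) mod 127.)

Delta formula: (val(new) - val(old)) * B^(n-1-k) mod M
  val('a') - val('b') = 1 - 2 = -1
  B^(n-1-k) = 3^3 mod 127 = 27
  Delta = -1 * 27 mod 127 = 100

Answer: 100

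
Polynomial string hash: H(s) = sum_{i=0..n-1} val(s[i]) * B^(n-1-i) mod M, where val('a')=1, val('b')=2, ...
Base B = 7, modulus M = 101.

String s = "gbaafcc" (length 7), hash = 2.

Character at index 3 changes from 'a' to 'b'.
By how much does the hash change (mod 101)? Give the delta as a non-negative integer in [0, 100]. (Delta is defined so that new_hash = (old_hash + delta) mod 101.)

Answer: 40

Derivation:
Delta formula: (val(new) - val(old)) * B^(n-1-k) mod M
  val('b') - val('a') = 2 - 1 = 1
  B^(n-1-k) = 7^3 mod 101 = 40
  Delta = 1 * 40 mod 101 = 40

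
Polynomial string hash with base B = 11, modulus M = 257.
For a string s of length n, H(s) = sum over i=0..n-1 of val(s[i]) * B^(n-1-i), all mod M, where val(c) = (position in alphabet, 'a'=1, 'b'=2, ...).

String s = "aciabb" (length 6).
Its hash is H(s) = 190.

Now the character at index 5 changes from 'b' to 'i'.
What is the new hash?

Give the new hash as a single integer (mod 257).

val('b') = 2, val('i') = 9
Position k = 5, exponent = n-1-k = 0
B^0 mod M = 11^0 mod 257 = 1
Delta = (9 - 2) * 1 mod 257 = 7
New hash = (190 + 7) mod 257 = 197

Answer: 197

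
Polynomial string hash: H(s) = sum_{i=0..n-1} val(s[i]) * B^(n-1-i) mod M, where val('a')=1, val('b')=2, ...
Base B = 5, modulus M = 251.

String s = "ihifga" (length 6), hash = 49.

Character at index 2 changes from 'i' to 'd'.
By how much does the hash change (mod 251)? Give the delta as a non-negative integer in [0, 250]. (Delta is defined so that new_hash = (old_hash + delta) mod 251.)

Answer: 128

Derivation:
Delta formula: (val(new) - val(old)) * B^(n-1-k) mod M
  val('d') - val('i') = 4 - 9 = -5
  B^(n-1-k) = 5^3 mod 251 = 125
  Delta = -5 * 125 mod 251 = 128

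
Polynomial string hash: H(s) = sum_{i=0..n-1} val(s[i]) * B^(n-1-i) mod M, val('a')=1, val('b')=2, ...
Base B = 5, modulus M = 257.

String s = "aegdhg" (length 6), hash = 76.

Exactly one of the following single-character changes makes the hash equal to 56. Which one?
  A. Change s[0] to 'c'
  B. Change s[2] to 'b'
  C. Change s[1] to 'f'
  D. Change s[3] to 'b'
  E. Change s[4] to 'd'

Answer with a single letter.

Option A: s[0]='a'->'c', delta=(3-1)*5^5 mod 257 = 82, hash=76+82 mod 257 = 158
Option B: s[2]='g'->'b', delta=(2-7)*5^3 mod 257 = 146, hash=76+146 mod 257 = 222
Option C: s[1]='e'->'f', delta=(6-5)*5^4 mod 257 = 111, hash=76+111 mod 257 = 187
Option D: s[3]='d'->'b', delta=(2-4)*5^2 mod 257 = 207, hash=76+207 mod 257 = 26
Option E: s[4]='h'->'d', delta=(4-8)*5^1 mod 257 = 237, hash=76+237 mod 257 = 56 <-- target

Answer: E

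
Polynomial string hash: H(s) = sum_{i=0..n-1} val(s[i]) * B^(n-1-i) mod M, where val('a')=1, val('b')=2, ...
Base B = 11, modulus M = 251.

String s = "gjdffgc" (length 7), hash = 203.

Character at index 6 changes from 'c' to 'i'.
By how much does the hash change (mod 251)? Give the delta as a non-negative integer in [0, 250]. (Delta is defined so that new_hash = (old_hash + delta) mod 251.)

Answer: 6

Derivation:
Delta formula: (val(new) - val(old)) * B^(n-1-k) mod M
  val('i') - val('c') = 9 - 3 = 6
  B^(n-1-k) = 11^0 mod 251 = 1
  Delta = 6 * 1 mod 251 = 6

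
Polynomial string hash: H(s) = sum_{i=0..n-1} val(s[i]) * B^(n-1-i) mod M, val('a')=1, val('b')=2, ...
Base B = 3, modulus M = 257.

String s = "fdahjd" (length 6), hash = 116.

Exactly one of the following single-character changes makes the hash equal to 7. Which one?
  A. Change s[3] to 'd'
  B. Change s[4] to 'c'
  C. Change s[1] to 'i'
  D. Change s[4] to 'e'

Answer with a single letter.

Option A: s[3]='h'->'d', delta=(4-8)*3^2 mod 257 = 221, hash=116+221 mod 257 = 80
Option B: s[4]='j'->'c', delta=(3-10)*3^1 mod 257 = 236, hash=116+236 mod 257 = 95
Option C: s[1]='d'->'i', delta=(9-4)*3^4 mod 257 = 148, hash=116+148 mod 257 = 7 <-- target
Option D: s[4]='j'->'e', delta=(5-10)*3^1 mod 257 = 242, hash=116+242 mod 257 = 101

Answer: C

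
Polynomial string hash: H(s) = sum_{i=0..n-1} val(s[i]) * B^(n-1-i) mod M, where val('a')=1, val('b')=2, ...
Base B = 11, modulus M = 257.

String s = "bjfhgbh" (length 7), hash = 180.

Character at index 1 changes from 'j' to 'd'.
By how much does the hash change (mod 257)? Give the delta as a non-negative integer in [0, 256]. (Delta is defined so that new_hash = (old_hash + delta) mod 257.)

Delta formula: (val(new) - val(old)) * B^(n-1-k) mod M
  val('d') - val('j') = 4 - 10 = -6
  B^(n-1-k) = 11^5 mod 257 = 169
  Delta = -6 * 169 mod 257 = 14

Answer: 14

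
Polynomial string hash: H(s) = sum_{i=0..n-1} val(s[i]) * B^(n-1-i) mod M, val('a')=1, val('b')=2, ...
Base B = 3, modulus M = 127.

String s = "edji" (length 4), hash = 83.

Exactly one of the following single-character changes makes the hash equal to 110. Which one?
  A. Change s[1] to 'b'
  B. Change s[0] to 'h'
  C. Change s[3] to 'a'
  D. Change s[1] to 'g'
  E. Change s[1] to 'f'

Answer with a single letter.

Answer: D

Derivation:
Option A: s[1]='d'->'b', delta=(2-4)*3^2 mod 127 = 109, hash=83+109 mod 127 = 65
Option B: s[0]='e'->'h', delta=(8-5)*3^3 mod 127 = 81, hash=83+81 mod 127 = 37
Option C: s[3]='i'->'a', delta=(1-9)*3^0 mod 127 = 119, hash=83+119 mod 127 = 75
Option D: s[1]='d'->'g', delta=(7-4)*3^2 mod 127 = 27, hash=83+27 mod 127 = 110 <-- target
Option E: s[1]='d'->'f', delta=(6-4)*3^2 mod 127 = 18, hash=83+18 mod 127 = 101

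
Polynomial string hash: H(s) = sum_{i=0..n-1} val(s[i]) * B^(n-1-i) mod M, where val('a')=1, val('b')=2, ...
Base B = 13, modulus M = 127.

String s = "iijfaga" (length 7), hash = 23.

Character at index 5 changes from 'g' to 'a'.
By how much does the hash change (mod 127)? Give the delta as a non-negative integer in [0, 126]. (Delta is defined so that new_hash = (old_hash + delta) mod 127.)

Delta formula: (val(new) - val(old)) * B^(n-1-k) mod M
  val('a') - val('g') = 1 - 7 = -6
  B^(n-1-k) = 13^1 mod 127 = 13
  Delta = -6 * 13 mod 127 = 49

Answer: 49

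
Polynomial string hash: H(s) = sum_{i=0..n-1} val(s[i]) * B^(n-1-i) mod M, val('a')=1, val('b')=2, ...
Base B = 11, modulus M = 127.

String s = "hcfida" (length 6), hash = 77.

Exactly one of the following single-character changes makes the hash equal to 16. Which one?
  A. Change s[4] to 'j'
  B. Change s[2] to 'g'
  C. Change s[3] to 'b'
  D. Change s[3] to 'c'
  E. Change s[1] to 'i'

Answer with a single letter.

Option A: s[4]='d'->'j', delta=(10-4)*11^1 mod 127 = 66, hash=77+66 mod 127 = 16 <-- target
Option B: s[2]='f'->'g', delta=(7-6)*11^3 mod 127 = 61, hash=77+61 mod 127 = 11
Option C: s[3]='i'->'b', delta=(2-9)*11^2 mod 127 = 42, hash=77+42 mod 127 = 119
Option D: s[3]='i'->'c', delta=(3-9)*11^2 mod 127 = 36, hash=77+36 mod 127 = 113
Option E: s[1]='c'->'i', delta=(9-3)*11^4 mod 127 = 89, hash=77+89 mod 127 = 39

Answer: A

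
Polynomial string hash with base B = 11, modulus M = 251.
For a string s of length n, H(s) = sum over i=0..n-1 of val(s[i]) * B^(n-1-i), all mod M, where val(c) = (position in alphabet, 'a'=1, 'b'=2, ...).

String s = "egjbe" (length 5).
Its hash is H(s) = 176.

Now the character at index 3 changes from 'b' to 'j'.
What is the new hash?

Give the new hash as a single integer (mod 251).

val('b') = 2, val('j') = 10
Position k = 3, exponent = n-1-k = 1
B^1 mod M = 11^1 mod 251 = 11
Delta = (10 - 2) * 11 mod 251 = 88
New hash = (176 + 88) mod 251 = 13

Answer: 13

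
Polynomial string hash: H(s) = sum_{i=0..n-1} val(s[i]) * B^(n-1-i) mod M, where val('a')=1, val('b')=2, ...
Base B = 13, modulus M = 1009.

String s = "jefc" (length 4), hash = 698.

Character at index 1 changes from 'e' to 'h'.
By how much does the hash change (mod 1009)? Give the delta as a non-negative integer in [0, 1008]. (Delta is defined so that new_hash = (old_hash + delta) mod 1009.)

Answer: 507

Derivation:
Delta formula: (val(new) - val(old)) * B^(n-1-k) mod M
  val('h') - val('e') = 8 - 5 = 3
  B^(n-1-k) = 13^2 mod 1009 = 169
  Delta = 3 * 169 mod 1009 = 507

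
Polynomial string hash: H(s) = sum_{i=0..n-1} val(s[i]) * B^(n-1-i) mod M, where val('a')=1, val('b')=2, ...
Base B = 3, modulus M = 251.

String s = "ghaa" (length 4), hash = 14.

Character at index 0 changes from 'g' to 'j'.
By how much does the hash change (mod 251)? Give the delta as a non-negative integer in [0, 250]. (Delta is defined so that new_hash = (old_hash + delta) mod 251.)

Delta formula: (val(new) - val(old)) * B^(n-1-k) mod M
  val('j') - val('g') = 10 - 7 = 3
  B^(n-1-k) = 3^3 mod 251 = 27
  Delta = 3 * 27 mod 251 = 81

Answer: 81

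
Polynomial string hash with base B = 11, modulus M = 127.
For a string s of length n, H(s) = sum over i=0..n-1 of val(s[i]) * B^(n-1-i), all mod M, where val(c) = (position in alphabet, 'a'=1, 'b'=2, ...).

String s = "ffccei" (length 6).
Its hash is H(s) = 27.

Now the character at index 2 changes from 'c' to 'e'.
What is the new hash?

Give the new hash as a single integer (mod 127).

Answer: 22

Derivation:
val('c') = 3, val('e') = 5
Position k = 2, exponent = n-1-k = 3
B^3 mod M = 11^3 mod 127 = 61
Delta = (5 - 3) * 61 mod 127 = 122
New hash = (27 + 122) mod 127 = 22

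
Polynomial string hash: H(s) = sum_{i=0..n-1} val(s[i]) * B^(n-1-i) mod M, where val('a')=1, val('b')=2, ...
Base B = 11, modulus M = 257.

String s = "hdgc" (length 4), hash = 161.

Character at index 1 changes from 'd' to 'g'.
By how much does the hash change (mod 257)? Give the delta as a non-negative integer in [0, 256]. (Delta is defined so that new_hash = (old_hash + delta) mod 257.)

Delta formula: (val(new) - val(old)) * B^(n-1-k) mod M
  val('g') - val('d') = 7 - 4 = 3
  B^(n-1-k) = 11^2 mod 257 = 121
  Delta = 3 * 121 mod 257 = 106

Answer: 106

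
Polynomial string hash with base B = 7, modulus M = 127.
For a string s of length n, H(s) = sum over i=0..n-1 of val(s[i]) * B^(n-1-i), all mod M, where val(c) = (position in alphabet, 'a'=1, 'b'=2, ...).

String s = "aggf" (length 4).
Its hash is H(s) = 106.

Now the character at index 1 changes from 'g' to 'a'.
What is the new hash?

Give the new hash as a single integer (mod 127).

val('g') = 7, val('a') = 1
Position k = 1, exponent = n-1-k = 2
B^2 mod M = 7^2 mod 127 = 49
Delta = (1 - 7) * 49 mod 127 = 87
New hash = (106 + 87) mod 127 = 66

Answer: 66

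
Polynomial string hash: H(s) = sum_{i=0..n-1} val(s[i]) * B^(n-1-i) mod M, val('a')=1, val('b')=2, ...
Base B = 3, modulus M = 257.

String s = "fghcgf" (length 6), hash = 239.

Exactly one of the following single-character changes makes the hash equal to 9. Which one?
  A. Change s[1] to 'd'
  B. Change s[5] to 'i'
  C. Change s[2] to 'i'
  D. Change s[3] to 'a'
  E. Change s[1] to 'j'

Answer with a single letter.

Option A: s[1]='g'->'d', delta=(4-7)*3^4 mod 257 = 14, hash=239+14 mod 257 = 253
Option B: s[5]='f'->'i', delta=(9-6)*3^0 mod 257 = 3, hash=239+3 mod 257 = 242
Option C: s[2]='h'->'i', delta=(9-8)*3^3 mod 257 = 27, hash=239+27 mod 257 = 9 <-- target
Option D: s[3]='c'->'a', delta=(1-3)*3^2 mod 257 = 239, hash=239+239 mod 257 = 221
Option E: s[1]='g'->'j', delta=(10-7)*3^4 mod 257 = 243, hash=239+243 mod 257 = 225

Answer: C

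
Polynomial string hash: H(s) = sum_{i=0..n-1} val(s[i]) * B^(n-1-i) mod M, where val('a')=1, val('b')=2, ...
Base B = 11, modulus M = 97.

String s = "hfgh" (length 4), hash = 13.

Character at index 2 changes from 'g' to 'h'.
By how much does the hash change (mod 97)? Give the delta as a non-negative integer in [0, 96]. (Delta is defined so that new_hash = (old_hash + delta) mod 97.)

Answer: 11

Derivation:
Delta formula: (val(new) - val(old)) * B^(n-1-k) mod M
  val('h') - val('g') = 8 - 7 = 1
  B^(n-1-k) = 11^1 mod 97 = 11
  Delta = 1 * 11 mod 97 = 11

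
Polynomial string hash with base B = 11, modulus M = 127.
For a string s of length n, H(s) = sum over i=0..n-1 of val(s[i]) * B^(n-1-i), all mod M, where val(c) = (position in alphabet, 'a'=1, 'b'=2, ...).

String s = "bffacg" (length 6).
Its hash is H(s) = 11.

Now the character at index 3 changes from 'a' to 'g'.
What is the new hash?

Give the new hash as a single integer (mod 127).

val('a') = 1, val('g') = 7
Position k = 3, exponent = n-1-k = 2
B^2 mod M = 11^2 mod 127 = 121
Delta = (7 - 1) * 121 mod 127 = 91
New hash = (11 + 91) mod 127 = 102

Answer: 102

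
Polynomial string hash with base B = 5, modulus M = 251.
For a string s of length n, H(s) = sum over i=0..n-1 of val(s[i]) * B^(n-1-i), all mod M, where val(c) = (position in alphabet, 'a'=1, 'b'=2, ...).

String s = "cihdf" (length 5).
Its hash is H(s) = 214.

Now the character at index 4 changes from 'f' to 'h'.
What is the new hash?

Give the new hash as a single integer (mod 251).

val('f') = 6, val('h') = 8
Position k = 4, exponent = n-1-k = 0
B^0 mod M = 5^0 mod 251 = 1
Delta = (8 - 6) * 1 mod 251 = 2
New hash = (214 + 2) mod 251 = 216

Answer: 216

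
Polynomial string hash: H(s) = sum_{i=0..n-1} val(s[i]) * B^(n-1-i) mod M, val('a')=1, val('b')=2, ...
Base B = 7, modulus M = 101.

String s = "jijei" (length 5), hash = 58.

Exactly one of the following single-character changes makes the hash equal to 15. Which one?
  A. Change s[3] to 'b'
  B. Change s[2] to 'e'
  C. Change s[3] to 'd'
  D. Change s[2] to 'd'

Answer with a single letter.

Option A: s[3]='e'->'b', delta=(2-5)*7^1 mod 101 = 80, hash=58+80 mod 101 = 37
Option B: s[2]='j'->'e', delta=(5-10)*7^2 mod 101 = 58, hash=58+58 mod 101 = 15 <-- target
Option C: s[3]='e'->'d', delta=(4-5)*7^1 mod 101 = 94, hash=58+94 mod 101 = 51
Option D: s[2]='j'->'d', delta=(4-10)*7^2 mod 101 = 9, hash=58+9 mod 101 = 67

Answer: B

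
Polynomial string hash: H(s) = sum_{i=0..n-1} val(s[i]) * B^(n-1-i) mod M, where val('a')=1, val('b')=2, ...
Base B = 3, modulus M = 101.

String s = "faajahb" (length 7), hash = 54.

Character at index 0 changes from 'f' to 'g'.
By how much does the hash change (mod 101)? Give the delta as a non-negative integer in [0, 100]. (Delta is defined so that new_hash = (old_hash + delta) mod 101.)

Delta formula: (val(new) - val(old)) * B^(n-1-k) mod M
  val('g') - val('f') = 7 - 6 = 1
  B^(n-1-k) = 3^6 mod 101 = 22
  Delta = 1 * 22 mod 101 = 22

Answer: 22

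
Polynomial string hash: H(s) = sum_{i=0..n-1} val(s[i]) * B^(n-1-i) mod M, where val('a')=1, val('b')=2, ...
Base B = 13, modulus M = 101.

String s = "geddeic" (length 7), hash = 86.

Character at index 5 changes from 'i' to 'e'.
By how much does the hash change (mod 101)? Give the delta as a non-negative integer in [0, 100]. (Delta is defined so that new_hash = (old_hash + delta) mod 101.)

Answer: 49

Derivation:
Delta formula: (val(new) - val(old)) * B^(n-1-k) mod M
  val('e') - val('i') = 5 - 9 = -4
  B^(n-1-k) = 13^1 mod 101 = 13
  Delta = -4 * 13 mod 101 = 49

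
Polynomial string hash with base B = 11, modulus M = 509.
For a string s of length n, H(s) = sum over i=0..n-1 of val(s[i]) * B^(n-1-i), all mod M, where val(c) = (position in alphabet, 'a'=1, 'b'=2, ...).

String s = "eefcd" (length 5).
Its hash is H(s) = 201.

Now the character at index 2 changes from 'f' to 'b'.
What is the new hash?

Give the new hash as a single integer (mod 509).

Answer: 226

Derivation:
val('f') = 6, val('b') = 2
Position k = 2, exponent = n-1-k = 2
B^2 mod M = 11^2 mod 509 = 121
Delta = (2 - 6) * 121 mod 509 = 25
New hash = (201 + 25) mod 509 = 226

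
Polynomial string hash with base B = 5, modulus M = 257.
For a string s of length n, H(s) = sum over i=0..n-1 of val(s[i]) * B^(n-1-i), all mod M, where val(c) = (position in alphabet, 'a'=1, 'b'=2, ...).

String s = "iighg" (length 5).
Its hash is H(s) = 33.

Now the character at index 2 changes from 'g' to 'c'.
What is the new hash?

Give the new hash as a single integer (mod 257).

val('g') = 7, val('c') = 3
Position k = 2, exponent = n-1-k = 2
B^2 mod M = 5^2 mod 257 = 25
Delta = (3 - 7) * 25 mod 257 = 157
New hash = (33 + 157) mod 257 = 190

Answer: 190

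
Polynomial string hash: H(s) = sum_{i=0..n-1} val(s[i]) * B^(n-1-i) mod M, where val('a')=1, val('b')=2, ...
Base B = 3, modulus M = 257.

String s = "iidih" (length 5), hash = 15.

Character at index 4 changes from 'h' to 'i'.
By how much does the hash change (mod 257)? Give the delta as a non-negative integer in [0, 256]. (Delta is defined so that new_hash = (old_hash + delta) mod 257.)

Delta formula: (val(new) - val(old)) * B^(n-1-k) mod M
  val('i') - val('h') = 9 - 8 = 1
  B^(n-1-k) = 3^0 mod 257 = 1
  Delta = 1 * 1 mod 257 = 1

Answer: 1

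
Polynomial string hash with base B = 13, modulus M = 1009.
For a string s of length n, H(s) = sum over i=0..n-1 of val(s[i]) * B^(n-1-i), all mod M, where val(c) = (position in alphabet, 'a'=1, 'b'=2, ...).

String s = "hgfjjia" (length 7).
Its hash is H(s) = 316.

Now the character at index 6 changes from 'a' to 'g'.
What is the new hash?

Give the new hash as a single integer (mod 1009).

Answer: 322

Derivation:
val('a') = 1, val('g') = 7
Position k = 6, exponent = n-1-k = 0
B^0 mod M = 13^0 mod 1009 = 1
Delta = (7 - 1) * 1 mod 1009 = 6
New hash = (316 + 6) mod 1009 = 322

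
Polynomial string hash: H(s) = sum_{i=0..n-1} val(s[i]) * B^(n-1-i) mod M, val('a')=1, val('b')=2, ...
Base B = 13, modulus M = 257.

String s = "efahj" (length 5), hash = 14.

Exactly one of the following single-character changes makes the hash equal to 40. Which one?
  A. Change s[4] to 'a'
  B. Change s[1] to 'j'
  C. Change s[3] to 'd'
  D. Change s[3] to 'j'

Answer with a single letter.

Option A: s[4]='j'->'a', delta=(1-10)*13^0 mod 257 = 248, hash=14+248 mod 257 = 5
Option B: s[1]='f'->'j', delta=(10-6)*13^3 mod 257 = 50, hash=14+50 mod 257 = 64
Option C: s[3]='h'->'d', delta=(4-8)*13^1 mod 257 = 205, hash=14+205 mod 257 = 219
Option D: s[3]='h'->'j', delta=(10-8)*13^1 mod 257 = 26, hash=14+26 mod 257 = 40 <-- target

Answer: D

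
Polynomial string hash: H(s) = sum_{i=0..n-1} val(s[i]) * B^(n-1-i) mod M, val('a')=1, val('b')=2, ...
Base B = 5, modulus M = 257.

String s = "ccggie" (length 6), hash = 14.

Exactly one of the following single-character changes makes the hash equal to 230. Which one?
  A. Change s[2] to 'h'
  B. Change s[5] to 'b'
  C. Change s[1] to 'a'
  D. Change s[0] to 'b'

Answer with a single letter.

Answer: D

Derivation:
Option A: s[2]='g'->'h', delta=(8-7)*5^3 mod 257 = 125, hash=14+125 mod 257 = 139
Option B: s[5]='e'->'b', delta=(2-5)*5^0 mod 257 = 254, hash=14+254 mod 257 = 11
Option C: s[1]='c'->'a', delta=(1-3)*5^4 mod 257 = 35, hash=14+35 mod 257 = 49
Option D: s[0]='c'->'b', delta=(2-3)*5^5 mod 257 = 216, hash=14+216 mod 257 = 230 <-- target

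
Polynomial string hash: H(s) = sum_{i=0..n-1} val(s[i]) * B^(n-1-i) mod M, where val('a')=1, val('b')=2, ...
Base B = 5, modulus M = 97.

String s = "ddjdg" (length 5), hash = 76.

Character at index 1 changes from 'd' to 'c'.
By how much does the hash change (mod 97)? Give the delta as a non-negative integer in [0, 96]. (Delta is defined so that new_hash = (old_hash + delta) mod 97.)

Delta formula: (val(new) - val(old)) * B^(n-1-k) mod M
  val('c') - val('d') = 3 - 4 = -1
  B^(n-1-k) = 5^3 mod 97 = 28
  Delta = -1 * 28 mod 97 = 69

Answer: 69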